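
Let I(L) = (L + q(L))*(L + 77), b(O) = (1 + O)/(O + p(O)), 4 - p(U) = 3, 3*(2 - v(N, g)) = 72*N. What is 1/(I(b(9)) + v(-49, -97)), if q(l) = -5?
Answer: 1/866 ≈ 0.0011547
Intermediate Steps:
v(N, g) = 2 - 24*N
p(U) = 1 (p(U) = 4 - 1*3 = 4 - 3 = 1)
b(O) = 1 (b(O) = (1 + O)/(O + 1) = (1 + O)/(1 + O) = 1)
I(L) = (-5 + L)*(77 + L) (I(L) = (L - 5)*(L + 77) = (-5 + L)*(77 + L))
1/(I(b(9)) + v(-49, -97)) = 1/((-385 + 1² + 72*1) + (2 - 24*(-49))) = 1/((-385 + 1 + 72) + (2 + 1176)) = 1/(-312 + 1178) = 1/866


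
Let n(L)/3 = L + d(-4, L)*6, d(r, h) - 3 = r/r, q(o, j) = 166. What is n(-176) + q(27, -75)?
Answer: -290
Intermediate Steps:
d(r, h) = 4 (d(r, h) = 3 + r/r = 3 + 1 = 4)
n(L) = 72 + 3*L (n(L) = 3*(L + 4*6) = 3*(L + 24) = 3*(24 + L) = 72 + 3*L)
n(-176) + q(27, -75) = (72 + 3*(-176)) + 166 = (72 - 528) + 166 = -456 + 166 = -290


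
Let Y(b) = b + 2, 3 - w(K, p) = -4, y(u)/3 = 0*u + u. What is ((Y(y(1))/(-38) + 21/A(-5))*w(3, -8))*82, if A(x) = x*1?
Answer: -236201/95 ≈ -2486.3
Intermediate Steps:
y(u) = 3*u (y(u) = 3*(0*u + u) = 3*(0 + u) = 3*u)
w(K, p) = 7 (w(K, p) = 3 - 1*(-4) = 3 + 4 = 7)
Y(b) = 2 + b
A(x) = x
((Y(y(1))/(-38) + 21/A(-5))*w(3, -8))*82 = (((2 + 3*1)/(-38) + 21/(-5))*7)*82 = (((2 + 3)*(-1/38) + 21*(-1/5))*7)*82 = ((5*(-1/38) - 21/5)*7)*82 = ((-5/38 - 21/5)*7)*82 = -823/190*7*82 = -5761/190*82 = -236201/95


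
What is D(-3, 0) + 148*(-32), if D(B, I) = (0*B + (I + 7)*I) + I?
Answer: -4736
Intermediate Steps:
D(B, I) = I + I*(7 + I) (D(B, I) = (0 + (7 + I)*I) + I = (0 + I*(7 + I)) + I = I*(7 + I) + I = I + I*(7 + I))
D(-3, 0) + 148*(-32) = 0*(8 + 0) + 148*(-32) = 0*8 - 4736 = 0 - 4736 = -4736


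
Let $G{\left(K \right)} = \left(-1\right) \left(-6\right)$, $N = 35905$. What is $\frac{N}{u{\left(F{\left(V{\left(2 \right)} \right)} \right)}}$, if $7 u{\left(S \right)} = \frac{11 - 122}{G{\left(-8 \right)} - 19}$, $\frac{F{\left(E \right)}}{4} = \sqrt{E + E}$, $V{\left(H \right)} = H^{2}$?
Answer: $\frac{3267355}{111} \approx 29436.0$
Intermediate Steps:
$G{\left(K \right)} = 6$
$F{\left(E \right)} = 4 \sqrt{2} \sqrt{E}$ ($F{\left(E \right)} = 4 \sqrt{E + E} = 4 \sqrt{2 E} = 4 \sqrt{2} \sqrt{E}$)
$u{\left(S \right)} = \frac{111}{91}$ ($u{\left(S \right)} = \frac{\left(11 - 122\right) \frac{1}{6 - 19}}{7} = \frac{\left(-111\right) \frac{1}{-13}}{7} = \frac{\left(-111\right) \left(- \frac{1}{13}\right)}{7} = \frac{1}{7} \cdot \frac{111}{13} = \frac{111}{91}$)
$\frac{N}{u{\left(F{\left(V{\left(2 \right)} \right)} \right)}} = \frac{35905}{\frac{111}{91}} = 35905 \cdot \frac{91}{111} = \frac{3267355}{111}$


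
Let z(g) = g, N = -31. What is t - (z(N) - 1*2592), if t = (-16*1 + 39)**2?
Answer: 3152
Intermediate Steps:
t = 529 (t = (-16 + 39)**2 = 23**2 = 529)
t - (z(N) - 1*2592) = 529 - (-31 - 1*2592) = 529 - (-31 - 2592) = 529 - 1*(-2623) = 529 + 2623 = 3152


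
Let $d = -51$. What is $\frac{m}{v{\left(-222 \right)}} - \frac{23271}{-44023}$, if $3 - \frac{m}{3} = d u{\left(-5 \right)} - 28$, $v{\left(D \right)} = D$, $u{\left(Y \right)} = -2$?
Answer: $\frac{4847687}{3257702} \approx 1.4881$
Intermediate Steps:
$m = -213$ ($m = 9 - 3 \left(\left(-51\right) \left(-2\right) - 28\right) = 9 - 3 \left(102 - 28\right) = 9 - 222 = -213$)
$\frac{m}{v{\left(-222 \right)}} - \frac{23271}{-44023} = - \frac{213}{-222} - \frac{23271}{-44023} = \left(-213\right) \left(- \frac{1}{222}\right) - - \frac{23271}{44023} = \frac{71}{74} + \frac{23271}{44023} = \frac{4847687}{3257702}$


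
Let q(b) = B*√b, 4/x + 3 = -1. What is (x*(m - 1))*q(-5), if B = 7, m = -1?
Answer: 14*I*√5 ≈ 31.305*I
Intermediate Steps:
x = -1 (x = 4/(-3 - 1) = 4/(-4) = 4*(-¼) = -1)
q(b) = 7*√b
(x*(m - 1))*q(-5) = (-(-1 - 1))*(7*√(-5)) = (-1*(-2))*(7*(I*√5)) = 2*(7*I*√5) = 14*I*√5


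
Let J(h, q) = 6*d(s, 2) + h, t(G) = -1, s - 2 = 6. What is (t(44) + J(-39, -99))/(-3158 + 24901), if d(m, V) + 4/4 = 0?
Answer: -46/21743 ≈ -0.0021156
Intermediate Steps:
s = 8 (s = 2 + 6 = 8)
d(m, V) = -1 (d(m, V) = -1 + 0 = -1)
J(h, q) = -6 + h (J(h, q) = 6*(-1) + h = -6 + h)
(t(44) + J(-39, -99))/(-3158 + 24901) = (-1 + (-6 - 39))/(-3158 + 24901) = (-1 - 45)/21743 = -46*1/21743 = -46/21743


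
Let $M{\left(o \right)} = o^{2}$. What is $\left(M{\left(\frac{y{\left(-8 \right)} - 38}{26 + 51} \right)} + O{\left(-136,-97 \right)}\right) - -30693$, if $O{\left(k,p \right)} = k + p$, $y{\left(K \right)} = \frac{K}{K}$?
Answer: $\frac{180598709}{5929} \approx 30460.0$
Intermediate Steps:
$y{\left(K \right)} = 1$
$\left(M{\left(\frac{y{\left(-8 \right)} - 38}{26 + 51} \right)} + O{\left(-136,-97 \right)}\right) - -30693 = \left(\left(\frac{1 - 38}{26 + 51}\right)^{2} - 233\right) - -30693 = \left(\left(- \frac{37}{77}\right)^{2} - 233\right) + 30693 = \left(\frac{1369}{5929} - 233\right) + 30693 = - \frac{1380088}{5929} + 30693 = \frac{180598709}{5929}$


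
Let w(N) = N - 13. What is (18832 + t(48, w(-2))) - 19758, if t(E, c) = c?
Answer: -941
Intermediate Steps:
w(N) = -13 + N
(18832 + t(48, w(-2))) - 19758 = (18832 + (-13 - 2)) - 19758 = (18832 - 15) - 19758 = 18817 - 19758 = -941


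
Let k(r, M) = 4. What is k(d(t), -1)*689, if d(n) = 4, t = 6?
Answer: 2756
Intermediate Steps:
k(d(t), -1)*689 = 4*689 = 2756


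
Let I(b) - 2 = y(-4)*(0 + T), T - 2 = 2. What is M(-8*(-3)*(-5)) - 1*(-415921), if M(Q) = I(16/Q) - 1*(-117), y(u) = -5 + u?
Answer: 416004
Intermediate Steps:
T = 4 (T = 2 + 2 = 4)
I(b) = -34 (I(b) = 2 + (-5 - 4)*(0 + 4) = 2 - 9*4 = 2 - 36 = -34)
M(Q) = 83 (M(Q) = -34 - 1*(-117) = -34 + 117 = 83)
M(-8*(-3)*(-5)) - 1*(-415921) = 83 - 1*(-415921) = 83 + 415921 = 416004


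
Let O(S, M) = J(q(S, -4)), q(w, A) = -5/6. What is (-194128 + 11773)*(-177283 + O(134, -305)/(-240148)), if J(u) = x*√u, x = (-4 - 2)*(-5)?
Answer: 32328441465 + 911775*I*√30/240148 ≈ 3.2328e+10 + 20.796*I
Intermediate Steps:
q(w, A) = -⅚ (q(w, A) = -5*⅙ = -⅚)
x = 30 (x = -6*(-5) = 30)
J(u) = 30*√u
O(S, M) = 5*I*√30 (O(S, M) = 30*√(-⅚) = 30*(I*√30/6) = 5*I*√30)
(-194128 + 11773)*(-177283 + O(134, -305)/(-240148)) = (-194128 + 11773)*(-177283 + (5*I*√30)/(-240148)) = -182355*(-177283 + (5*I*√30)*(-1/240148)) = -182355*(-177283 - 5*I*√30/240148) = 32328441465 + 911775*I*√30/240148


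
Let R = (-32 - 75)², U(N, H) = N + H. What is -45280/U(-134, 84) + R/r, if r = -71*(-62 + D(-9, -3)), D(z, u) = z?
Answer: 22882893/25205 ≈ 907.87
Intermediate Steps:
U(N, H) = H + N
R = 11449 (R = (-107)² = 11449)
r = 5041 (r = -71*(-62 - 9) = -71*(-71) = 5041)
-45280/U(-134, 84) + R/r = -45280/(84 - 134) + 11449/5041 = -45280/(-50) + 11449*(1/5041) = -45280*(-1/50) + 11449/5041 = 4528/5 + 11449/5041 = 22882893/25205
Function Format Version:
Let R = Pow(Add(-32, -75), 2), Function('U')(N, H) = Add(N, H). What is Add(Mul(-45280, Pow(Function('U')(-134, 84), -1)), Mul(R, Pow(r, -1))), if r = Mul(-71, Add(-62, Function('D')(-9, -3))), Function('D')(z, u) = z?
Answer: Rational(22882893, 25205) ≈ 907.87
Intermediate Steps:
Function('U')(N, H) = Add(H, N)
R = 11449 (R = Pow(-107, 2) = 11449)
r = 5041 (r = Mul(-71, Add(-62, -9)) = Mul(-71, -71) = 5041)
Add(Mul(-45280, Pow(Function('U')(-134, 84), -1)), Mul(R, Pow(r, -1))) = Add(Mul(-45280, Pow(Add(84, -134), -1)), Mul(11449, Pow(5041, -1))) = Add(Mul(-45280, Pow(-50, -1)), Mul(11449, Rational(1, 5041))) = Add(Mul(-45280, Rational(-1, 50)), Rational(11449, 5041)) = Add(Rational(4528, 5), Rational(11449, 5041)) = Rational(22882893, 25205)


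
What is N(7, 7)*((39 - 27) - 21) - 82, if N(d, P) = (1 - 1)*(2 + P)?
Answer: -82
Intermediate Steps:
N(d, P) = 0 (N(d, P) = 0*(2 + P) = 0)
N(7, 7)*((39 - 27) - 21) - 82 = 0*((39 - 27) - 21) - 82 = 0*(12 - 21) - 82 = 0*(-9) - 82 = 0 - 82 = -82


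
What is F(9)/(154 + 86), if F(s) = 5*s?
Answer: 3/16 ≈ 0.18750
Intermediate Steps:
F(9)/(154 + 86) = (5*9)/(154 + 86) = 45/240 = 45*(1/240) = 3/16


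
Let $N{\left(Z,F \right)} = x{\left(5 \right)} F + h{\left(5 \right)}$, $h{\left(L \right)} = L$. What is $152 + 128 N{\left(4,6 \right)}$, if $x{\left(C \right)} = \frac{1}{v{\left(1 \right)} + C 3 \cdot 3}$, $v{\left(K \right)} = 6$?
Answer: $\frac{13720}{17} \approx 807.06$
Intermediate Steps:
$x{\left(C \right)} = \frac{1}{6 + 9 C}$ ($x{\left(C \right)} = \frac{1}{6 + C 3 \cdot 3} = \frac{1}{6 + 3 C 3} = \frac{1}{6 + 9 C}$)
$N{\left(Z,F \right)} = 5 + \frac{F}{51}$ ($N{\left(Z,F \right)} = \frac{1}{3 \left(2 + 3 \cdot 5\right)} F + 5 = \frac{1}{3 \left(2 + 15\right)} F + 5 = \frac{1}{3 \cdot 17} F + 5 = \frac{1}{3} \cdot \frac{1}{17} F + 5 = \frac{F}{51} + 5 = 5 + \frac{F}{51}$)
$152 + 128 N{\left(4,6 \right)} = 152 + 128 \left(5 + \frac{1}{51} \cdot 6\right) = 152 + 128 \left(5 + \frac{2}{17}\right) = 152 + 128 \cdot \frac{87}{17} = 152 + \frac{11136}{17} = \frac{13720}{17}$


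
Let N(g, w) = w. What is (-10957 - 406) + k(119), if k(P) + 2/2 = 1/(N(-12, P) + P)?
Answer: -2704631/238 ≈ -11364.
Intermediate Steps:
k(P) = -1 + 1/(2*P) (k(P) = -1 + 1/(P + P) = -1 + 1/(2*P))
(-10957 - 406) + k(119) = (-10957 - 406) + (½ - 1*119)/119 = -11363 + (½ - 119)/119 = -11363 + (1/119)*(-237/2) = -11363 - 237/238 = -2704631/238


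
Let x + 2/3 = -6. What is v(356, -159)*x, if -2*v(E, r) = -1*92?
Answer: -920/3 ≈ -306.67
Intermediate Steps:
x = -20/3 (x = -2/3 - 6 = -20/3 ≈ -6.6667)
v(E, r) = 46 (v(E, r) = -(-1)*92/2 = -1/2*(-92) = 46)
v(356, -159)*x = 46*(-20/3) = -920/3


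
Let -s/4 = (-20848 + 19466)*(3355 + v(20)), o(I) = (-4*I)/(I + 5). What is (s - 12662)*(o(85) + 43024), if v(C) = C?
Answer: 7218752075516/9 ≈ 8.0208e+11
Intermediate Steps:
o(I) = -4*I/(5 + I) (o(I) = (-4*I)/(5 + I) = -4*I/(5 + I))
s = 18657000 (s = -4*(-20848 + 19466)*(3355 + 20) = -(-5528)*3375 = -4*(-4664250) = 18657000)
(s - 12662)*(o(85) + 43024) = (18657000 - 12662)*(-4*85/(5 + 85) + 43024) = 18644338*(-4*85/90 + 43024) = 18644338*(-4*85*1/90 + 43024) = 18644338*(-34/9 + 43024) = 18644338*(387182/9) = 7218752075516/9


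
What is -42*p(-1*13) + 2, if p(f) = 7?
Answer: -292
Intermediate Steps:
-42*p(-1*13) + 2 = -42*7 + 2 = -294 + 2 = -292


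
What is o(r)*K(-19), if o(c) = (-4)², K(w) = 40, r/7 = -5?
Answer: 640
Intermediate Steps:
r = -35 (r = 7*(-5) = -35)
o(c) = 16
o(r)*K(-19) = 16*40 = 640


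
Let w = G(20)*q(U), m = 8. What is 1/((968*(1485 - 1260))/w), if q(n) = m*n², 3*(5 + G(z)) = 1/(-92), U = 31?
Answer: -1327141/7514100 ≈ -0.17662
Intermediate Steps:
G(z) = -1381/276 (G(z) = -5 + (⅓)/(-92) = -5 + (⅓)*(-1/92) = -5 - 1/276 = -1381/276)
q(n) = 8*n²
w = -2654282/69 (w = -2762*31²/69 = -2762*961/69 = -1381/276*7688 = -2654282/69 ≈ -38468.)
1/((968*(1485 - 1260))/w) = 1/((968*(1485 - 1260))/(-2654282/69)) = 1/((968*225)*(-69/2654282)) = 1/(217800*(-69/2654282)) = 1/(-7514100/1327141) = -1327141/7514100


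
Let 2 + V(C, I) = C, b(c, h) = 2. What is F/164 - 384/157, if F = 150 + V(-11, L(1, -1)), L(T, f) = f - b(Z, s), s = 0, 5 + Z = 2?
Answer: -41467/25748 ≈ -1.6105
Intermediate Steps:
Z = -3 (Z = -5 + 2 = -3)
L(T, f) = -2 + f (L(T, f) = f - 1*2 = f - 2 = -2 + f)
V(C, I) = -2 + C
F = 137 (F = 150 + (-2 - 11) = 150 - 13 = 137)
F/164 - 384/157 = 137/164 - 384/157 = -41467/25748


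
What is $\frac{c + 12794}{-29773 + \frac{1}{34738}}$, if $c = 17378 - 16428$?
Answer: $- \frac{477439072}{1034254473} \approx -0.46163$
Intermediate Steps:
$c = 950$
$\frac{c + 12794}{-29773 + \frac{1}{34738}} = \frac{950 + 12794}{-29773 + \frac{1}{34738}} = \frac{13744}{-29773 + \frac{1}{34738}} = \frac{13744}{- \frac{1034254473}{34738}} = 13744 \left(- \frac{34738}{1034254473}\right) = - \frac{477439072}{1034254473}$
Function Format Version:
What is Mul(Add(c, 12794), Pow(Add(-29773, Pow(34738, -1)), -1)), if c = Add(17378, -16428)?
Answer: Rational(-477439072, 1034254473) ≈ -0.46163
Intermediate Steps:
c = 950
Mul(Add(c, 12794), Pow(Add(-29773, Pow(34738, -1)), -1)) = Mul(Add(950, 12794), Pow(Add(-29773, Pow(34738, -1)), -1)) = Mul(13744, Pow(Add(-29773, Rational(1, 34738)), -1)) = Mul(13744, Pow(Rational(-1034254473, 34738), -1)) = Mul(13744, Rational(-34738, 1034254473)) = Rational(-477439072, 1034254473)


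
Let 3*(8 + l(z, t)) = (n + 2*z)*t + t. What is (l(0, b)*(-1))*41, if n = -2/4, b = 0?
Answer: 328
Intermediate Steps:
n = -½ (n = -2*¼ = -½ ≈ -0.50000)
l(z, t) = -8 + t/3 + t*(-½ + 2*z)/3 (l(z, t) = -8 + ((-½ + 2*z)*t + t)/3 = -8 + (t*(-½ + 2*z) + t)/3 = -8 + (t + t*(-½ + 2*z))/3 = -8 + (t/3 + t*(-½ + 2*z)/3) = -8 + t/3 + t*(-½ + 2*z)/3)
(l(0, b)*(-1))*41 = ((-8 + (⅙)*0 + (⅔)*0*0)*(-1))*41 = ((-8 + 0 + 0)*(-1))*41 = -8*(-1)*41 = 8*41 = 328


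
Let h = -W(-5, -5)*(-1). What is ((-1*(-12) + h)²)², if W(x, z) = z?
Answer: 2401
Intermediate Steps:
h = -5 (h = -1*(-5)*(-1) = 5*(-1) = -5)
((-1*(-12) + h)²)² = ((-1*(-12) - 5)²)² = ((12 - 5)²)² = (7²)² = 49² = 2401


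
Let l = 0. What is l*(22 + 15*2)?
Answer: 0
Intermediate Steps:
l*(22 + 15*2) = 0*(22 + 15*2) = 0*(22 + 30) = 0*52 = 0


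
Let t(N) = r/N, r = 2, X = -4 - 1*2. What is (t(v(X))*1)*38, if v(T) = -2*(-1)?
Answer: 38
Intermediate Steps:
X = -6 (X = -4 - 2 = -6)
v(T) = 2
t(N) = 2/N
(t(v(X))*1)*38 = ((2/2)*1)*38 = ((2*(½))*1)*38 = (1*1)*38 = 1*38 = 38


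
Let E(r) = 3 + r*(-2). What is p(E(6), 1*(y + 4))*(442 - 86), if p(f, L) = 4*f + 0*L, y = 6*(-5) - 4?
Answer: -12816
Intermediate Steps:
y = -34 (y = -30 - 4 = -34)
E(r) = 3 - 2*r
p(f, L) = 4*f (p(f, L) = 4*f + 0 = 4*f)
p(E(6), 1*(y + 4))*(442 - 86) = (4*(3 - 2*6))*(442 - 86) = (4*(3 - 12))*356 = (4*(-9))*356 = -36*356 = -12816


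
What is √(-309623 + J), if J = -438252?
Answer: 5*I*√29915 ≈ 864.8*I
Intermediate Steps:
√(-309623 + J) = √(-309623 - 438252) = √(-747875) = 5*I*√29915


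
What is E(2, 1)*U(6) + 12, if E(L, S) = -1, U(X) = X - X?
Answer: 12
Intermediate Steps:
U(X) = 0
E(2, 1)*U(6) + 12 = -1*0 + 12 = 0 + 12 = 12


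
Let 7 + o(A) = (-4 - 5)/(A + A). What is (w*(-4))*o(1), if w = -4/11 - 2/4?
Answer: -437/11 ≈ -39.727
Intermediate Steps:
o(A) = -7 - 9/(2*A) (o(A) = -7 + (-4 - 5)/(A + A) = -7 - 9*1/(2*A) = -7 - 9/(2*A))
w = -19/22 (w = -4*1/11 - 2*1/4 = -4/11 - 1/2 = -19/22 ≈ -0.86364)
(w*(-4))*o(1) = (-19/22*(-4))*(-7 - 9/2/1) = 38*(-7 - 9/2*1)/11 = 38*(-7 - 9/2)/11 = (38/11)*(-23/2) = -437/11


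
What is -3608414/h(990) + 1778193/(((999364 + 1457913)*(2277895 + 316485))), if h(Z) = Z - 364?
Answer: -11502018634357240411/1995409524920380 ≈ -5764.2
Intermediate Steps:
h(Z) = -364 + Z
-3608414/h(990) + 1778193/(((999364 + 1457913)*(2277895 + 316485))) = -3608414/(-364 + 990) + 1778193/(((999364 + 1457913)*(2277895 + 316485))) = -3608414/626 + 1778193/((2457277*2594380)) = -3608414*1/626 + 1778193/6375110303260 = -1804207/313 + 1778193*(1/6375110303260) = -1804207/313 + 1778193/6375110303260 = -11502018634357240411/1995409524920380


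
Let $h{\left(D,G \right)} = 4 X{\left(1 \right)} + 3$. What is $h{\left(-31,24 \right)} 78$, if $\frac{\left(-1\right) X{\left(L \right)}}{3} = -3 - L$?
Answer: $3978$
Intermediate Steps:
$X{\left(L \right)} = 9 + 3 L$ ($X{\left(L \right)} = - 3 \left(-3 - L\right) = 9 + 3 L$)
$h{\left(D,G \right)} = 51$ ($h{\left(D,G \right)} = 4 \left(9 + 3 \cdot 1\right) + 3 = 4 \left(9 + 3\right) + 3 = 4 \cdot 12 + 3 = 48 + 3 = 51$)
$h{\left(-31,24 \right)} 78 = 51 \cdot 78 = 3978$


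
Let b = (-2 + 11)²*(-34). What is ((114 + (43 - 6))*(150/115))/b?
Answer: -755/10557 ≈ -0.071517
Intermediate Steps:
b = -2754 (b = 9²*(-34) = 81*(-34) = -2754)
((114 + (43 - 6))*(150/115))/b = ((114 + (43 - 6))*(150/115))/(-2754) = ((114 + 37)*(150*(1/115)))*(-1/2754) = (151*(30/23))*(-1/2754) = (4530/23)*(-1/2754) = -755/10557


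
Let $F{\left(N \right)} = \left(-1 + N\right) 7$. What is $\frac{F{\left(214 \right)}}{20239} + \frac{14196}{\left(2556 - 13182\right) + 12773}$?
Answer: $\frac{290514021}{43453133} \approx 6.6857$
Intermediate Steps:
$F{\left(N \right)} = -7 + 7 N$
$\frac{F{\left(214 \right)}}{20239} + \frac{14196}{\left(2556 - 13182\right) + 12773} = \frac{-7 + 7 \cdot 214}{20239} + \frac{14196}{\left(2556 - 13182\right) + 12773} = \left(-7 + 1498\right) \frac{1}{20239} + \frac{14196}{-10626 + 12773} = 1491 \cdot \frac{1}{20239} + \frac{14196}{2147} = \frac{1491}{20239} + 14196 \cdot \frac{1}{2147} = \frac{1491}{20239} + \frac{14196}{2147} = \frac{290514021}{43453133}$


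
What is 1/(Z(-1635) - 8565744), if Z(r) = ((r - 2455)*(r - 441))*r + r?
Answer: -1/13891090779 ≈ -7.1989e-11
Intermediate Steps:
Z(r) = r + r*(-2455 + r)*(-441 + r) (Z(r) = ((-2455 + r)*(-441 + r))*r + r = r*(-2455 + r)*(-441 + r) + r = r + r*(-2455 + r)*(-441 + r))
1/(Z(-1635) - 8565744) = 1/(-1635*(1082656 + (-1635)**2 - 2896*(-1635)) - 8565744) = 1/(-1635*(1082656 + 2673225 + 4734960) - 8565744) = 1/(-1635*8490841 - 8565744) = 1/(-13882525035 - 8565744) = 1/(-13891090779) = -1/13891090779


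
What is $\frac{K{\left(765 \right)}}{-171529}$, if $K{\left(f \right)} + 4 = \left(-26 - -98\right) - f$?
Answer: $\frac{697}{171529} \approx 0.0040634$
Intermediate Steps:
$K{\left(f \right)} = 68 - f$ ($K{\left(f \right)} = -4 - \left(-72 + f\right) = 68 - f$)
$\frac{K{\left(765 \right)}}{-171529} = \frac{68 - 765}{-171529} = \left(68 - 765\right) \left(- \frac{1}{171529}\right) = \left(-697\right) \left(- \frac{1}{171529}\right) = \frac{697}{171529}$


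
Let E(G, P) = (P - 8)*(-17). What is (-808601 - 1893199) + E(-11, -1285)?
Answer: -2679819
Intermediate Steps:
E(G, P) = 136 - 17*P (E(G, P) = (-8 + P)*(-17) = 136 - 17*P)
(-808601 - 1893199) + E(-11, -1285) = (-808601 - 1893199) + (136 - 17*(-1285)) = -2701800 + (136 + 21845) = -2701800 + 21981 = -2679819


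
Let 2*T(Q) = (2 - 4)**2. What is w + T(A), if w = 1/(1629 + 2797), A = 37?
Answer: 8853/4426 ≈ 2.0002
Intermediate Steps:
w = 1/4426 ≈ 0.00022594
T(Q) = 2 (T(Q) = (2 - 4)**2/2 = (1/2)*(-2)**2 = (1/2)*4 = 2)
w + T(A) = 1/4426 + 2 = 8853/4426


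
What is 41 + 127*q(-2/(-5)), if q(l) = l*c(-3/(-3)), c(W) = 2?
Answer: 713/5 ≈ 142.60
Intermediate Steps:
q(l) = 2*l (q(l) = l*2 = 2*l)
41 + 127*q(-2/(-5)) = 41 + 127*(2*(-2/(-5))) = 41 + 127*(2*(-2*(-⅕))) = 41 + 127*(2*(⅖)) = 41 + 127*(⅘) = 41 + 508/5 = 713/5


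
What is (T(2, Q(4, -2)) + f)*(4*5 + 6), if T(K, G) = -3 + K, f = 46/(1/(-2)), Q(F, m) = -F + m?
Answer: -2418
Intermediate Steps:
Q(F, m) = m - F
f = -92 (f = 46/(-½) = 46*(-2) = -92)
(T(2, Q(4, -2)) + f)*(4*5 + 6) = ((-3 + 2) - 92)*(4*5 + 6) = (-1 - 92)*(20 + 6) = -93*26 = -2418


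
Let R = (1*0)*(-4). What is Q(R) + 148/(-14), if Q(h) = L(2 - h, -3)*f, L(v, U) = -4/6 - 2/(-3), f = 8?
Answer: -74/7 ≈ -10.571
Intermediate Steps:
R = 0 (R = 0*(-4) = 0)
L(v, U) = 0 (L(v, U) = -4*⅙ - 2*(-⅓) = -⅔ + ⅔ = 0)
Q(h) = 0 (Q(h) = 0*8 = 0)
Q(R) + 148/(-14) = 0 + 148/(-14) = 0 - 1/14*148 = 0 - 74/7 = -74/7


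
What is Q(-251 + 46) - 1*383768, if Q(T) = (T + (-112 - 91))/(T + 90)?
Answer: -44132912/115 ≈ -3.8376e+5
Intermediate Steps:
Q(T) = (-203 + T)/(90 + T) (Q(T) = (T - 203)/(90 + T) = (-203 + T)/(90 + T))
Q(-251 + 46) - 1*383768 = (-203 + (-251 + 46))/(90 + (-251 + 46)) - 1*383768 = (-203 - 205)/(90 - 205) - 383768 = -408/(-115) - 383768 = -1/115*(-408) - 383768 = 408/115 - 383768 = -44132912/115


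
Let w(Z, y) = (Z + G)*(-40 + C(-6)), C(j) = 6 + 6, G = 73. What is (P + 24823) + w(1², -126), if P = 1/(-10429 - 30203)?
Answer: 924418631/40632 ≈ 22751.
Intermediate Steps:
C(j) = 12
P = -1/40632 (P = 1/(-40632) = -1/40632 ≈ -2.4611e-5)
w(Z, y) = -2044 - 28*Z (w(Z, y) = (Z + 73)*(-40 + 12) = (73 + Z)*(-28) = -2044 - 28*Z)
(P + 24823) + w(1², -126) = (-1/40632 + 24823) + (-2044 - 28*1²) = 1008608135/40632 + (-2044 - 28*1) = 1008608135/40632 + (-2044 - 28) = 1008608135/40632 - 2072 = 924418631/40632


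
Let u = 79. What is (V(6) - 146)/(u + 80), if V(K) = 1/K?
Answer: -875/954 ≈ -0.91719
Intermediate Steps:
(V(6) - 146)/(u + 80) = (1/6 - 146)/(79 + 80) = (⅙ - 146)/159 = (1/159)*(-875/6) = -875/954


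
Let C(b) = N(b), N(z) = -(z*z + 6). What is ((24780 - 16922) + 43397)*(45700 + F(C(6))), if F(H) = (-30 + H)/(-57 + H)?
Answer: 25766298540/11 ≈ 2.3424e+9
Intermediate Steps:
N(z) = -6 - z**2 (N(z) = -(z**2 + 6) = -(6 + z**2) = -6 - z**2)
C(b) = -6 - b**2
F(H) = (-30 + H)/(-57 + H)
((24780 - 16922) + 43397)*(45700 + F(C(6))) = ((24780 - 16922) + 43397)*(45700 + (-30 + (-6 - 1*6**2))/(-57 + (-6 - 1*6**2))) = (7858 + 43397)*(45700 + (-30 + (-6 - 1*36))/(-57 + (-6 - 1*36))) = 51255*(45700 + (-30 + (-6 - 36))/(-57 + (-6 - 36))) = 51255*(45700 + (-30 - 42)/(-57 - 42)) = 51255*(45700 - 72/(-99)) = 51255*(45700 - 1/99*(-72)) = 51255*(45700 + 8/11) = 51255*(502708/11) = 25766298540/11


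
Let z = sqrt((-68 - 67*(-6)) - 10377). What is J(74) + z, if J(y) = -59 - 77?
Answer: -136 + 11*I*sqrt(83) ≈ -136.0 + 100.21*I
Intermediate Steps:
J(y) = -136
z = 11*I*sqrt(83) (z = sqrt((-68 + 402) - 10377) = sqrt(334 - 10377) = sqrt(-10043) = 11*I*sqrt(83) ≈ 100.21*I)
J(74) + z = -136 + 11*I*sqrt(83)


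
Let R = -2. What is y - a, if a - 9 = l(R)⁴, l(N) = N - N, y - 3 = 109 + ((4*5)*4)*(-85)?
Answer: -6697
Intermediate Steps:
y = -6688 (y = 3 + (109 + ((4*5)*4)*(-85)) = 3 + (109 + (20*4)*(-85)) = 3 + (109 + 80*(-85)) = 3 + (109 - 6800) = 3 - 6691 = -6688)
l(N) = 0
a = 9 (a = 9 + 0⁴ = 9 + 0 = 9)
y - a = -6688 - 1*9 = -6688 - 9 = -6697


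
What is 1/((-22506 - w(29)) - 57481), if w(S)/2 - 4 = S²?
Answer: -1/81677 ≈ -1.2243e-5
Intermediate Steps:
w(S) = 8 + 2*S²
1/((-22506 - w(29)) - 57481) = 1/((-22506 - (8 + 2*29²)) - 57481) = 1/((-22506 - (8 + 2*841)) - 57481) = 1/((-22506 - (8 + 1682)) - 57481) = 1/((-22506 - 1*1690) - 57481) = 1/((-22506 - 1690) - 57481) = 1/(-24196 - 57481) = 1/(-81677) = -1/81677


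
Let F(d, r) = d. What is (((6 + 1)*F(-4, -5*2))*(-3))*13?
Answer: 1092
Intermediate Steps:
(((6 + 1)*F(-4, -5*2))*(-3))*13 = (((6 + 1)*(-4))*(-3))*13 = ((7*(-4))*(-3))*13 = -28*(-3)*13 = 84*13 = 1092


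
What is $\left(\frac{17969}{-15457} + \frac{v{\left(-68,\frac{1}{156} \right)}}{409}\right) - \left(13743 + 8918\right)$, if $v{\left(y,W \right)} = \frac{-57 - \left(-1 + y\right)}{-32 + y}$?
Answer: $- \frac{3581705541721}{158047825} \approx -22662.0$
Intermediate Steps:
$v{\left(y,W \right)} = \frac{-56 - y}{-32 + y}$
$\left(\frac{17969}{-15457} + \frac{v{\left(-68,\frac{1}{156} \right)}}{409}\right) - \left(13743 + 8918\right) = \left(\frac{17969}{-15457} + \frac{\frac{1}{-32 - 68} \left(-56 - -68\right)}{409}\right) - \left(13743 + 8918\right) = \left(17969 \left(- \frac{1}{15457}\right) + \frac{-56 + 68}{-100} \cdot \frac{1}{409}\right) - 22661 = \left(- \frac{17969}{15457} + \left(- \frac{1}{100}\right) 12 \cdot \frac{1}{409}\right) - 22661 = \left(- \frac{17969}{15457} - \frac{3}{10225}\right) - 22661 = - \frac{183779396}{158047825} - 22661 = - \frac{3581705541721}{158047825}$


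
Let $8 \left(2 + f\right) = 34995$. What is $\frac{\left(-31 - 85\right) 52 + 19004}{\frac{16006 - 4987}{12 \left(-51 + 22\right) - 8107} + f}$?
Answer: $\frac{877426080}{295659293} \approx 2.9677$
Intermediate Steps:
$f = \frac{34979}{8}$ ($f = -2 + \frac{1}{8} \cdot 34995 = -2 + \frac{34995}{8} = \frac{34979}{8} \approx 4372.4$)
$\frac{\left(-31 - 85\right) 52 + 19004}{\frac{16006 - 4987}{12 \left(-51 + 22\right) - 8107} + f} = \frac{\left(-31 - 85\right) 52 + 19004}{\frac{16006 - 4987}{12 \left(-51 + 22\right) - 8107} + \frac{34979}{8}} = \frac{\left(-116\right) 52 + 19004}{\frac{11019}{12 \left(-29\right) - 8107} + \frac{34979}{8}} = \frac{-6032 + 19004}{\frac{11019}{-348 - 8107} + \frac{34979}{8}} = \frac{12972}{\frac{11019}{-8455} + \frac{34979}{8}} = \frac{12972}{11019 \left(- \frac{1}{8455}\right) + \frac{34979}{8}} = \frac{12972}{- \frac{11019}{8455} + \frac{34979}{8}} = \frac{12972}{\frac{295659293}{67640}} = 12972 \cdot \frac{67640}{295659293} = \frac{877426080}{295659293}$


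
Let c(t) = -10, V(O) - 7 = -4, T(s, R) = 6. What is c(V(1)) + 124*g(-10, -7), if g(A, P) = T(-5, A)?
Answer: 734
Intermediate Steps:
V(O) = 3 (V(O) = 7 - 4 = 3)
g(A, P) = 6
c(V(1)) + 124*g(-10, -7) = -10 + 124*6 = -10 + 744 = 734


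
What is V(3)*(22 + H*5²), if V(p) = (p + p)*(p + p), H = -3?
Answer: -1908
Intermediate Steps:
V(p) = 4*p² (V(p) = (2*p)*(2*p) = 4*p²)
V(3)*(22 + H*5²) = (4*3²)*(22 - 3*5²) = (4*9)*(22 - 3*25) = 36*(22 - 75) = 36*(-53) = -1908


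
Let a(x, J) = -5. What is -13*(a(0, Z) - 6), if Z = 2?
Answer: 143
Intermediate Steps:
-13*(a(0, Z) - 6) = -13*(-5 - 6) = -13*(-11) = 143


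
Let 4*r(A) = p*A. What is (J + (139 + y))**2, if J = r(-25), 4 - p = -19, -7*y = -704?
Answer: 7198489/784 ≈ 9181.8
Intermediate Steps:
y = 704/7 (y = -1/7*(-704) = 704/7 ≈ 100.57)
p = 23 (p = 4 - 1*(-19) = 4 + 19 = 23)
r(A) = 23*A/4 (r(A) = (23*A)/4 = 23*A/4)
J = -575/4 (J = (23/4)*(-25) = -575/4 ≈ -143.75)
(J + (139 + y))**2 = (-575/4 + (139 + 704/7))**2 = (-575/4 + 1677/7)**2 = (2683/28)**2 = 7198489/784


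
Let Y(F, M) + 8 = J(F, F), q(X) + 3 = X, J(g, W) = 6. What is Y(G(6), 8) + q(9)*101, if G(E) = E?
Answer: 604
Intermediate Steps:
q(X) = -3 + X
Y(F, M) = -2 (Y(F, M) = -8 + 6 = -2)
Y(G(6), 8) + q(9)*101 = -2 + (-3 + 9)*101 = -2 + 6*101 = -2 + 606 = 604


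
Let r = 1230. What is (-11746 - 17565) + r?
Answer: -28081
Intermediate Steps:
(-11746 - 17565) + r = (-11746 - 17565) + 1230 = -29311 + 1230 = -28081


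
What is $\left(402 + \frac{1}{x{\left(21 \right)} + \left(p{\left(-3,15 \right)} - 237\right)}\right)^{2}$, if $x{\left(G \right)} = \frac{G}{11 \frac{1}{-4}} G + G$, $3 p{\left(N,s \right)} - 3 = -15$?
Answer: $\frac{2828979349849}{17505856} \approx 1.616 \cdot 10^{5}$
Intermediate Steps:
$p{\left(N,s \right)} = -4$ ($p{\left(N,s \right)} = 1 + \frac{1}{3} \left(-15\right) = 1 - 5 = -4$)
$x{\left(G \right)} = G - \frac{4 G^{2}}{11}$ ($x{\left(G \right)} = \frac{G}{11 \left(- \frac{1}{4}\right)} G + G = \frac{G}{- \frac{11}{4}} G + G = G \left(- \frac{4}{11}\right) G + G = - \frac{4 G}{11} G + G = - \frac{4 G^{2}}{11} + G = G - \frac{4 G^{2}}{11}$)
$\left(402 + \frac{1}{x{\left(21 \right)} + \left(p{\left(-3,15 \right)} - 237\right)}\right)^{2} = \left(402 + \frac{1}{\frac{1}{11} \cdot 21 \left(11 - 84\right) - 241}\right)^{2} = \left(402 + \frac{1}{\frac{1}{11} \cdot 21 \left(-73\right) - 241}\right)^{2} = \left(402 + \frac{1}{- \frac{1533}{11} - 241}\right)^{2} = \left(402 + \frac{1}{- \frac{4184}{11}}\right)^{2} = \left(402 - \frac{11}{4184}\right)^{2} = \left(\frac{1681957}{4184}\right)^{2} = \frac{2828979349849}{17505856}$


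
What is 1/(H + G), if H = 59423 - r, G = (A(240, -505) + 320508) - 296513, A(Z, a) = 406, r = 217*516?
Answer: -1/28148 ≈ -3.5527e-5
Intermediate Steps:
r = 111972
G = 24401 (G = (406 + 320508) - 296513 = 320914 - 296513 = 24401)
H = -52549 (H = 59423 - 1*111972 = 59423 - 111972 = -52549)
1/(H + G) = 1/(-52549 + 24401) = 1/(-28148) = -1/28148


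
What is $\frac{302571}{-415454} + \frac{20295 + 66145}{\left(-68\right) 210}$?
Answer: $- \frac{1005813941}{148317078} \approx -6.7815$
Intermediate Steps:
$\frac{302571}{-415454} + \frac{20295 + 66145}{\left(-68\right) 210} = 302571 \left(- \frac{1}{415454}\right) + \frac{86440}{-14280} = - \frac{302571}{415454} + 86440 \left(- \frac{1}{14280}\right) = - \frac{302571}{415454} - \frac{2161}{357} = - \frac{1005813941}{148317078}$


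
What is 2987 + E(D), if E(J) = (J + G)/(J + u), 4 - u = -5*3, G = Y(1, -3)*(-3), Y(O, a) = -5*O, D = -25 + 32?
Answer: 38842/13 ≈ 2987.8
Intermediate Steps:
D = 7
G = 15 (G = -5*1*(-3) = -5*(-3) = 15)
u = 19 (u = 4 - (-5)*3 = 4 - 1*(-15) = 4 + 15 = 19)
E(J) = (15 + J)/(19 + J) (E(J) = (J + 15)/(J + 19) = (15 + J)/(19 + J))
2987 + E(D) = 2987 + (15 + 7)/(19 + 7) = 2987 + 22/26 = 2987 + (1/26)*22 = 2987 + 11/13 = 38842/13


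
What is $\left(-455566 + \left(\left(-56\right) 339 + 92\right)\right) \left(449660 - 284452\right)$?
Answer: $-78384257264$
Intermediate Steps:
$\left(-455566 + \left(\left(-56\right) 339 + 92\right)\right) \left(449660 - 284452\right) = \left(-455566 + \left(-18984 + 92\right)\right) 165208 = \left(-455566 - 18892\right) 165208 = \left(-474458\right) 165208 = -78384257264$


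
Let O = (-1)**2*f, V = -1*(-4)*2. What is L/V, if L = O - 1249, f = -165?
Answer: -707/4 ≈ -176.75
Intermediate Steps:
V = 8 (V = 4*2 = 8)
O = -165 (O = (-1)**2*(-165) = 1*(-165) = -165)
L = -1414 (L = -165 - 1249 = -1414)
L/V = -1414/8 = (1/8)*(-1414) = -707/4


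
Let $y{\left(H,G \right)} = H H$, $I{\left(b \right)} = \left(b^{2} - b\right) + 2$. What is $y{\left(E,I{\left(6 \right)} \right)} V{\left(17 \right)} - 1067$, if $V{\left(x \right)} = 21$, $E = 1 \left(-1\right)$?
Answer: $-1046$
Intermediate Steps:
$E = -1$
$I{\left(b \right)} = 2 + b^{2} - b$
$y{\left(H,G \right)} = H^{2}$
$y{\left(E,I{\left(6 \right)} \right)} V{\left(17 \right)} - 1067 = \left(-1\right)^{2} \cdot 21 - 1067 = 1 \cdot 21 - 1067 = 21 - 1067 = -1046$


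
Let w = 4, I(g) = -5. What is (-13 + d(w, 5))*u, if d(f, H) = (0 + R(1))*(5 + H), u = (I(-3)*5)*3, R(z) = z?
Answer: 225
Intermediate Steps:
u = -75 (u = -5*5*3 = -25*3 = -75)
d(f, H) = 5 + H (d(f, H) = (0 + 1)*(5 + H) = 1*(5 + H) = 5 + H)
(-13 + d(w, 5))*u = (-13 + (5 + 5))*(-75) = (-13 + 10)*(-75) = -3*(-75) = 225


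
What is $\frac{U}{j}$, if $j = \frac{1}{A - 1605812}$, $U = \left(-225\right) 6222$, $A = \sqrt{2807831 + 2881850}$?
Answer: $2248056509400 - 1399950 \sqrt{5689681} \approx 2.2447 \cdot 10^{12}$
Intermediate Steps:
$A = \sqrt{5689681} \approx 2385.3$
$U = -1399950$
$j = \frac{1}{-1605812 + \sqrt{5689681}}$ ($j = \frac{1}{\sqrt{5689681} - 1605812} = \frac{1}{-1605812 + \sqrt{5689681}} \approx -6.2366 \cdot 10^{-7}$)
$\frac{U}{j} = - \frac{1399950}{- \frac{1605812}{2578626489663} - \frac{\sqrt{5689681}}{2578626489663}}$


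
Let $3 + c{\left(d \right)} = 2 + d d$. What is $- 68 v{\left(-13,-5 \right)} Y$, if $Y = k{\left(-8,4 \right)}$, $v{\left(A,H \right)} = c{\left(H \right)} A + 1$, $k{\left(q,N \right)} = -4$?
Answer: $-84592$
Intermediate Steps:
$c{\left(d \right)} = -1 + d^{2}$ ($c{\left(d \right)} = -3 + \left(2 + d d\right) = -3 + \left(2 + d^{2}\right) = -1 + d^{2}$)
$v{\left(A,H \right)} = 1 + A \left(-1 + H^{2}\right)$ ($v{\left(A,H \right)} = \left(-1 + H^{2}\right) A + 1 = A \left(-1 + H^{2}\right) + 1 = 1 + A \left(-1 + H^{2}\right)$)
$Y = -4$
$- 68 v{\left(-13,-5 \right)} Y = - 68 \left(1 - 13 \left(-1 + \left(-5\right)^{2}\right)\right) \left(-4\right) = - 68 \left(1 - 13 \left(-1 + 25\right)\right) \left(-4\right) = - 68 \left(1 - 312\right) \left(-4\right) = \left(-68\right) \left(-311\right) \left(-4\right) = 21148 \left(-4\right) = -84592$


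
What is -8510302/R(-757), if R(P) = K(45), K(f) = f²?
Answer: -8510302/2025 ≈ -4202.6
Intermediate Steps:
R(P) = 2025 (R(P) = 45² = 2025)
-8510302/R(-757) = -8510302/2025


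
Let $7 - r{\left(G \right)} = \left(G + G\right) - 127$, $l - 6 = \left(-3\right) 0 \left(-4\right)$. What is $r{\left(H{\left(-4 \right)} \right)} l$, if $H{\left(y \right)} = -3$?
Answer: $840$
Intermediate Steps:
$l = 6$ ($l = 6 + \left(-3\right) 0 \left(-4\right) = 6 + 0 \left(-4\right) = 6 + 0 = 6$)
$r{\left(G \right)} = 134 - 2 G$ ($r{\left(G \right)} = 7 - \left(\left(G + G\right) - 127\right) = 7 - \left(2 G - 127\right) = 7 - \left(-127 + 2 G\right) = 134 - 2 G$)
$r{\left(H{\left(-4 \right)} \right)} l = \left(134 - -6\right) 6 = \left(134 + 6\right) 6 = 140 \cdot 6 = 840$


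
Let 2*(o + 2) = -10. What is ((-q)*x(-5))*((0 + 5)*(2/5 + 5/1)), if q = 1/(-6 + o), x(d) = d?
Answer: -135/13 ≈ -10.385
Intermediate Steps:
o = -7 (o = -2 + (½)*(-10) = -2 - 5 = -7)
q = -1/13 (q = 1/(-6 - 7) = 1/(-13) = -1/13 ≈ -0.076923)
((-q)*x(-5))*((0 + 5)*(2/5 + 5/1)) = (-1*(-1/13)*(-5))*((0 + 5)*(2/5 + 5/1)) = ((1/13)*(-5))*(5*(2*(⅕) + 5*1)) = -25*(⅖ + 5)/13 = -25*27/(13*5) = -5/13*27 = -135/13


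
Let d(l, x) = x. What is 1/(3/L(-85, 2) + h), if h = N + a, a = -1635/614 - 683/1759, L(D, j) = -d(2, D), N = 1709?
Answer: 91802210/156613114173 ≈ 0.00058617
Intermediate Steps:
L(D, j) = -D
a = -3295327/1080026 (a = -1635*1/614 - 683*1/1759 = -1635/614 - 683/1759 = -3295327/1080026 ≈ -3.0512)
h = 1842469107/1080026 (h = 1709 - 3295327/1080026 = 1842469107/1080026 ≈ 1705.9)
1/(3/L(-85, 2) + h) = 1/(3/((-1*(-85))) + 1842469107/1080026) = 1/(3/85 + 1842469107/1080026) = 1/(156613114173/91802210) = 91802210/156613114173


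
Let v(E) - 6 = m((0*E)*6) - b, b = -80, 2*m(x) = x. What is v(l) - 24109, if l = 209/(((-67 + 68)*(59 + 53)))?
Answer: -24023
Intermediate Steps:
m(x) = x/2
l = 209/112 (l = 209/((1*112)) = 209/112 ≈ 1.8661)
v(E) = 86 (v(E) = 6 + (((0*E)*6)/2 - 1*(-80)) = 6 + ((0*6)/2 + 80) = 6 + ((½)*0 + 80) = 6 + (0 + 80) = 6 + 80 = 86)
v(l) - 24109 = 86 - 24109 = -24023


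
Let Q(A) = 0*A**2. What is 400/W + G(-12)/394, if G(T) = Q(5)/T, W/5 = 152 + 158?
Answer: 8/31 ≈ 0.25806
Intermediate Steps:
Q(A) = 0
W = 1550 (W = 5*(152 + 158) = 5*310 = 1550)
G(T) = 0 (G(T) = 0/T = 0)
400/W + G(-12)/394 = 400/1550 + 0/394 = 400*(1/1550) + 0*(1/394) = 8/31 + 0 = 8/31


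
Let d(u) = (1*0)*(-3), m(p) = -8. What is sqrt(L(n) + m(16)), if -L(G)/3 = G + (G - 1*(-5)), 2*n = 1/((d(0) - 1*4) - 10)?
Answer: I*sqrt(4466)/14 ≈ 4.7734*I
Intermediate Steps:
d(u) = 0 (d(u) = 0*(-3) = 0)
n = -1/28 (n = 1/(2*((0 - 1*4) - 10)) = 1/(2*((0 - 4) - 10)) = 1/(2*(-4 - 10)) = (1/2)/(-14) = (1/2)*(-1/14) = -1/28 ≈ -0.035714)
L(G) = -15 - 6*G (L(G) = -3*(G + (G - 1*(-5))) = -3*(G + (G + 5)) = -3*(G + (5 + G)) = -3*(5 + 2*G) = -15 - 6*G)
sqrt(L(n) + m(16)) = sqrt((-15 - 6*(-1/28)) - 8) = sqrt((-15 + 3/14) - 8) = sqrt(-207/14 - 8) = sqrt(-319/14) = I*sqrt(4466)/14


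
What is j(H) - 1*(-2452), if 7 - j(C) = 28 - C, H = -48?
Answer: 2383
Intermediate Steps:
j(C) = -21 + C (j(C) = 7 - (28 - C) = 7 + (-28 + C) = -21 + C)
j(H) - 1*(-2452) = (-21 - 48) - 1*(-2452) = -69 + 2452 = 2383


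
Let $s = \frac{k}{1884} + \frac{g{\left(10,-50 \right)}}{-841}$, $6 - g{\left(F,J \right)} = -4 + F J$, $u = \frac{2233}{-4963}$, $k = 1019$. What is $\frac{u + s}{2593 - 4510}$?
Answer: $\frac{579075085}{2153501815932} \approx 0.0002689$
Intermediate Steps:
$u = - \frac{319}{709}$ ($u = 2233 \left(- \frac{1}{4963}\right) = - \frac{319}{709} \approx -0.44993$)
$g{\left(F,J \right)} = 10 - F J$ ($g{\left(F,J \right)} = 6 - \left(-4 + F J\right) = 10 - F J$)
$s = - \frac{103861}{1584444}$ ($s = \frac{1019}{1884} + \frac{10 - 10 \left(-50\right)}{-841} = 1019 \cdot \frac{1}{1884} + \left(10 + 500\right) \left(- \frac{1}{841}\right) = \frac{1019}{1884} + 510 \left(- \frac{1}{841}\right) = \frac{1019}{1884} - \frac{510}{841} = - \frac{103861}{1584444} \approx -0.06555$)
$\frac{u + s}{2593 - 4510} = \frac{- \frac{319}{709} - \frac{103861}{1584444}}{2593 - 4510} = - \frac{579075085}{1123370796 \left(-1917\right)} = \left(- \frac{579075085}{1123370796}\right) \left(- \frac{1}{1917}\right) = \frac{579075085}{2153501815932}$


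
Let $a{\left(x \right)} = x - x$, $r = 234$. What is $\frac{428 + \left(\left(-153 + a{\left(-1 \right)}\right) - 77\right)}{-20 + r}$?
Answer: $\frac{99}{107} \approx 0.92523$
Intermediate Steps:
$a{\left(x \right)} = 0$
$\frac{428 + \left(\left(-153 + a{\left(-1 \right)}\right) - 77\right)}{-20 + r} = \frac{428 + \left(\left(-153 + 0\right) - 77\right)}{-20 + 234} = \frac{428 - 230}{214} = \left(428 - 230\right) \frac{1}{214} = 198 \cdot \frac{1}{214} = \frac{99}{107}$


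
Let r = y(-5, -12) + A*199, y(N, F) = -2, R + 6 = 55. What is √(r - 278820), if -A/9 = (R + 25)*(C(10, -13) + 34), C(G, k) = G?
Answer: I*√6110318 ≈ 2471.9*I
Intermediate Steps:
R = 49 (R = -6 + 55 = 49)
A = -29304 (A = -9*(49 + 25)*(10 + 34) = -666*44 = -9*3256 = -29304)
r = -5831498 (r = -2 - 29304*199 = -2 - 5831496 = -5831498)
√(r - 278820) = √(-5831498 - 278820) = √(-6110318) = I*√6110318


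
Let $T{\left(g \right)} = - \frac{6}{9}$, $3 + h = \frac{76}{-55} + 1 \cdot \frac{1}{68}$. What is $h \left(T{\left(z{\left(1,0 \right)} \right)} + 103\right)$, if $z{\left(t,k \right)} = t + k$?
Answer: $- \frac{5014231}{11220} \approx -446.9$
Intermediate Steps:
$z{\left(t,k \right)} = k + t$
$h = - \frac{16333}{3740}$ ($h = -3 + \left(\frac{76}{-55} + 1 \cdot \frac{1}{68}\right) = -3 + \left(76 \left(- \frac{1}{55}\right) + 1 \cdot \frac{1}{68}\right) = -3 + \left(- \frac{76}{55} + \frac{1}{68}\right) = -3 - \frac{5113}{3740} = - \frac{16333}{3740} \approx -4.3671$)
$T{\left(g \right)} = - \frac{2}{3}$ ($T{\left(g \right)} = \left(-6\right) \frac{1}{9} = - \frac{2}{3}$)
$h \left(T{\left(z{\left(1,0 \right)} \right)} + 103\right) = - \frac{16333 \left(- \frac{2}{3} + 103\right)}{3740} = \left(- \frac{16333}{3740}\right) \frac{307}{3} = - \frac{5014231}{11220}$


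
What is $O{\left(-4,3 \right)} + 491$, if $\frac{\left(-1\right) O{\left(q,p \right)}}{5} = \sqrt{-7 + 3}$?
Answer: $491 - 10 i \approx 491.0 - 10.0 i$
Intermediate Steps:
$O{\left(q,p \right)} = - 10 i$ ($O{\left(q,p \right)} = - 5 \sqrt{-7 + 3} = - 5 \sqrt{-4} = - 5 \cdot 2 i = - 10 i$)
$O{\left(-4,3 \right)} + 491 = - 10 i + 491 = 491 - 10 i$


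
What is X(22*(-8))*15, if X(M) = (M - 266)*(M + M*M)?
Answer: -204204000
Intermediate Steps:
X(M) = (-266 + M)*(M + M²)
X(22*(-8))*15 = ((22*(-8))*(-266 + (22*(-8))² - 5830*(-8)))*15 = -176*(-266 + (-176)² - 265*(-176))*15 = -176*(-266 + 30976 + 46640)*15 = -176*77350*15 = -13613600*15 = -204204000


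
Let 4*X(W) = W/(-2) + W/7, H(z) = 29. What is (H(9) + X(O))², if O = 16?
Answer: 37249/49 ≈ 760.18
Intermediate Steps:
X(W) = -5*W/56 (X(W) = (W/(-2) + W/7)/4 = (W*(-½) + W*(⅐))/4 = (-W/2 + W/7)/4 = (-5*W/14)/4 = -5*W/56)
(H(9) + X(O))² = (29 - 5/56*16)² = (29 - 10/7)² = (193/7)² = 37249/49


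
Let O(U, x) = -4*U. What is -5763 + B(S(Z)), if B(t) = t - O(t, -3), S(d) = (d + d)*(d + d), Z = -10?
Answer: -3763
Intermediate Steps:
S(d) = 4*d² (S(d) = (2*d)*(2*d) = 4*d²)
B(t) = 5*t (B(t) = t - (-4)*t = t + 4*t = 5*t)
-5763 + B(S(Z)) = -5763 + 5*(4*(-10)²) = -5763 + 5*(4*100) = -5763 + 5*400 = -5763 + 2000 = -3763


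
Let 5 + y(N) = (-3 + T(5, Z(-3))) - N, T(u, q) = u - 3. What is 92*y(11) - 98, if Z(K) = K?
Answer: -1662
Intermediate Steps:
T(u, q) = -3 + u
y(N) = -6 - N (y(N) = -5 + ((-3 + (-3 + 5)) - N) = -5 + ((-3 + 2) - N) = -5 + (-1 - N) = -6 - N)
92*y(11) - 98 = 92*(-6 - 1*11) - 98 = 92*(-6 - 11) - 98 = 92*(-17) - 98 = -1564 - 98 = -1662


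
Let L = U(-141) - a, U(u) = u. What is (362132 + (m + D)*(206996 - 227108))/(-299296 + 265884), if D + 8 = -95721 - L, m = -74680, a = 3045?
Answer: -840887777/8353 ≈ -1.0067e+5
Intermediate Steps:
L = -3186 (L = -141 - 1*3045 = -141 - 3045 = -3186)
D = -92543 (D = -8 + (-95721 - 1*(-3186)) = -8 + (-95721 + 3186) = -8 - 92535 = -92543)
(362132 + (m + D)*(206996 - 227108))/(-299296 + 265884) = (362132 + (-74680 - 92543)*(206996 - 227108))/(-299296 + 265884) = (362132 - 167223*(-20112))/(-33412) = (362132 + 3363188976)*(-1/33412) = 3363551108*(-1/33412) = -840887777/8353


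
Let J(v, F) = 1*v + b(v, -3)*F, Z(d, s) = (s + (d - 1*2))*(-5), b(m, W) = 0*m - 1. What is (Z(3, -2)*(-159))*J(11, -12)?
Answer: -18285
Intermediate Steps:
b(m, W) = -1 (b(m, W) = 0 - 1 = -1)
Z(d, s) = 10 - 5*d - 5*s (Z(d, s) = (s + (d - 2))*(-5) = (s + (-2 + d))*(-5) = (-2 + d + s)*(-5) = 10 - 5*d - 5*s)
J(v, F) = v - F (J(v, F) = 1*v - F = v - F)
(Z(3, -2)*(-159))*J(11, -12) = ((10 - 5*3 - 5*(-2))*(-159))*(11 - 1*(-12)) = ((10 - 15 + 10)*(-159))*(11 + 12) = (5*(-159))*23 = -795*23 = -18285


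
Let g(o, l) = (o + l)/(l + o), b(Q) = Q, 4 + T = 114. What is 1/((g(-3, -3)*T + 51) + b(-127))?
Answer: 1/34 ≈ 0.029412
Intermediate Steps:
T = 110 (T = -4 + 114 = 110)
g(o, l) = 1 (g(o, l) = (l + o)/(l + o) = 1)
1/((g(-3, -3)*T + 51) + b(-127)) = 1/((1*110 + 51) - 127) = 1/((110 + 51) - 127) = 1/(161 - 127) = 1/34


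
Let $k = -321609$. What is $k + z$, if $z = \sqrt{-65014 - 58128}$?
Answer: $-321609 + i \sqrt{123142} \approx -3.2161 \cdot 10^{5} + 350.92 i$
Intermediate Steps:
$z = i \sqrt{123142}$ ($z = \sqrt{-123142} = i \sqrt{123142} \approx 350.92 i$)
$k + z = -321609 + i \sqrt{123142}$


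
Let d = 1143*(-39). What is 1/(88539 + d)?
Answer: 1/43962 ≈ 2.2747e-5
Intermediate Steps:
d = -44577
1/(88539 + d) = 1/(88539 - 44577) = 1/43962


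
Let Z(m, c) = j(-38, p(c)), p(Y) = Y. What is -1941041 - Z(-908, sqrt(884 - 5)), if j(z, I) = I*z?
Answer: -1941041 + 38*sqrt(879) ≈ -1.9399e+6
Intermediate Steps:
Z(m, c) = -38*c (Z(m, c) = c*(-38) = -38*c)
-1941041 - Z(-908, sqrt(884 - 5)) = -1941041 - (-38)*sqrt(884 - 5) = -1941041 - (-38)*sqrt(879) = -1941041 + 38*sqrt(879)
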